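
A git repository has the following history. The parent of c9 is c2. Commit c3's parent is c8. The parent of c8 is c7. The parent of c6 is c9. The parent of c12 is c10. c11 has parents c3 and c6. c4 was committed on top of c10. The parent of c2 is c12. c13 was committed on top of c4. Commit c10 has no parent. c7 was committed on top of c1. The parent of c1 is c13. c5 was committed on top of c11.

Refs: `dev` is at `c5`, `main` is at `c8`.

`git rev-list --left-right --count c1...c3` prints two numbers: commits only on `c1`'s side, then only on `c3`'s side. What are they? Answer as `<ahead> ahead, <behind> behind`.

0 ahead, 3 behind

Reachable from c1: {c1, c10, c13, c4}.
Reachable from c3: {c1, c10, c13, c3, c4, c7, c8}.
Only in c1's history (ahead): {} — 0.
Only in c3's history (behind): {c3, c7, c8} — 3.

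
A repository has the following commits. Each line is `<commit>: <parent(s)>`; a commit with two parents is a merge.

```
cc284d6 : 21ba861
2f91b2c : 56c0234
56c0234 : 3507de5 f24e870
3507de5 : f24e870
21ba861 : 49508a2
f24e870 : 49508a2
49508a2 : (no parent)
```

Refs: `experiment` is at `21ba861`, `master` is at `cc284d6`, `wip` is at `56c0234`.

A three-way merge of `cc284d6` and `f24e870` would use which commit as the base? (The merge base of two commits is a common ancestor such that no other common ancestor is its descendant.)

49508a2

Ancestors of cc284d6: {21ba861, 49508a2, cc284d6}.
Ancestors of f24e870: {49508a2, f24e870}.
Common ancestors: {49508a2}.
The only common ancestor is 49508a2, so it is the merge base.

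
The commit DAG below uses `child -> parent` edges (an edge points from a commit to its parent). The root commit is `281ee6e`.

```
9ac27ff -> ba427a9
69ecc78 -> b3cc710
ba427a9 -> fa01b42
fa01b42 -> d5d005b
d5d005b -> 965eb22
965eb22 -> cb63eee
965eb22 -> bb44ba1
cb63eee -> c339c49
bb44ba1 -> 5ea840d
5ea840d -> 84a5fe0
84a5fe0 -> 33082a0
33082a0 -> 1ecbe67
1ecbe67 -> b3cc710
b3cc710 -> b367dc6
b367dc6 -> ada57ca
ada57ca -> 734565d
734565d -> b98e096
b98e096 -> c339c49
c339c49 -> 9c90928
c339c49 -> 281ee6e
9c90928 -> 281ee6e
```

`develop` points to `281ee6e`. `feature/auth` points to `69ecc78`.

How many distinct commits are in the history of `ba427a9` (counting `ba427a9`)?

Walking parent pointers from ba427a9: reachable set = {1ecbe67, 281ee6e, 33082a0, 5ea840d, 734565d, 84a5fe0, 965eb22, 9c90928, ada57ca, b367dc6, b3cc710, b98e096, ba427a9, bb44ba1, c339c49, cb63eee, d5d005b, fa01b42}.
That is 18 commits.

18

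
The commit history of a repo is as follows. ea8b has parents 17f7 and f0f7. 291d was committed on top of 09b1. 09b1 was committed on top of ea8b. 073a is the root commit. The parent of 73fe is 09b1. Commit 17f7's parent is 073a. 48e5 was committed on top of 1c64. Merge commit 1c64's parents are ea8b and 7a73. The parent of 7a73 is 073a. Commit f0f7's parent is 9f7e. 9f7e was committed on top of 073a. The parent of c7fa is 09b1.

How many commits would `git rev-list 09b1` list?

Walking parent pointers from 09b1: reachable set = {073a, 09b1, 17f7, 9f7e, ea8b, f0f7}.
That is 6 commits.

6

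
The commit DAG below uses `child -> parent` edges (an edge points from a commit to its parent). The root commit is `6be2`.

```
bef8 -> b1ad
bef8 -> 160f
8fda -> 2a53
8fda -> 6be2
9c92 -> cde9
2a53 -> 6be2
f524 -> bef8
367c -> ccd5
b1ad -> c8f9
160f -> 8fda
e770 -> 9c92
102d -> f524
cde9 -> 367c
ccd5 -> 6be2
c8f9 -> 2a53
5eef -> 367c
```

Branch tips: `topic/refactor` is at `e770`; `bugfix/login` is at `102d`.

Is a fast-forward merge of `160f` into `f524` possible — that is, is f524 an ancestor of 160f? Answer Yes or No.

No

A fast-forward from f524 to 160f is possible iff f524 is an ancestor of 160f.
Ancestors of 160f: {160f, 2a53, 6be2, 8fda}.
f524 is not among them, so fast-forward is not possible.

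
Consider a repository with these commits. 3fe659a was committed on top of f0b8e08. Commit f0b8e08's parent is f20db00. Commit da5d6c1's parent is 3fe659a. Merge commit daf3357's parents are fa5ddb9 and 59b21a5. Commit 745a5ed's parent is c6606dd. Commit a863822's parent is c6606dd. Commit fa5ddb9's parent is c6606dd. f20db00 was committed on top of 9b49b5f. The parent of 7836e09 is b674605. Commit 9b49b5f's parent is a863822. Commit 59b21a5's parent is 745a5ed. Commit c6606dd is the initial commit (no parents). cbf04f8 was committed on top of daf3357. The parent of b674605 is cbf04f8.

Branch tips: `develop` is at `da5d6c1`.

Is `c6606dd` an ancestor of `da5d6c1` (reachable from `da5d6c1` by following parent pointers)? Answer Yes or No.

Ancestors of da5d6c1 (commits reachable by following parents): {3fe659a, 9b49b5f, a863822, c6606dd, da5d6c1, f0b8e08, f20db00}.
c6606dd is in that set, so it is an ancestor of da5d6c1.

Yes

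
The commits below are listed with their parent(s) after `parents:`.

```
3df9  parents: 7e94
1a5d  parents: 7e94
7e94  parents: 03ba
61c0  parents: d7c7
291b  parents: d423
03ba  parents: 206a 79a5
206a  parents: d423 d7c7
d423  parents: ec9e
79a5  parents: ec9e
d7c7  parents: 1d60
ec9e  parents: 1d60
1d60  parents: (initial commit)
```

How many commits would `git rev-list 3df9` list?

Walking parent pointers from 3df9: reachable set = {03ba, 1d60, 206a, 3df9, 79a5, 7e94, d423, d7c7, ec9e}.
That is 9 commits.

9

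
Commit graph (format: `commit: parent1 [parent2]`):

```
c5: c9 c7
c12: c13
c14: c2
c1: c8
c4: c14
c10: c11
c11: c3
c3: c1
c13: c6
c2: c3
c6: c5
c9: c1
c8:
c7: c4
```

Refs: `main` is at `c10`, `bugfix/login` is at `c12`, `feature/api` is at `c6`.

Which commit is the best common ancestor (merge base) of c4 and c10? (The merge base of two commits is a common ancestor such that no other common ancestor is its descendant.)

c3

Ancestors of c4: {c1, c14, c2, c3, c4, c8}.
Ancestors of c10: {c1, c10, c11, c3, c8}.
Common ancestors: {c1, c3, c8}.
Among these, c3 is not an ancestor of any other common ancestor — it is the merge base.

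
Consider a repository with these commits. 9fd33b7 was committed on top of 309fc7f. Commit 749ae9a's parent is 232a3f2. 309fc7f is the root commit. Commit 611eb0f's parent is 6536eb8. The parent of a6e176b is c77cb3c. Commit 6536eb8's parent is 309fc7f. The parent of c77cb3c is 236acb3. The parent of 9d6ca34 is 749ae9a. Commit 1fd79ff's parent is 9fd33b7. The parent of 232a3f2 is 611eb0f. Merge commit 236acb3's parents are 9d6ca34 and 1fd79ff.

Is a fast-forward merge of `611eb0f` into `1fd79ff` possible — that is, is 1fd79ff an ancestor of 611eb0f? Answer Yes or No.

A fast-forward from 1fd79ff to 611eb0f is possible iff 1fd79ff is an ancestor of 611eb0f.
Ancestors of 611eb0f: {309fc7f, 611eb0f, 6536eb8}.
1fd79ff is not among them, so fast-forward is not possible.

No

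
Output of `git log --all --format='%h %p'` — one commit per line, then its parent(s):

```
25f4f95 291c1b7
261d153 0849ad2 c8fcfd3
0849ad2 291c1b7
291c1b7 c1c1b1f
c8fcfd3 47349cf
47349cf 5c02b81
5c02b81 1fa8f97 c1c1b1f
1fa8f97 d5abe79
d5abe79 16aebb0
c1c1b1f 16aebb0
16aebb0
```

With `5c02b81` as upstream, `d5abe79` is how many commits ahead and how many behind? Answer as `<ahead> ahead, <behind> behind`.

Reachable from d5abe79: {16aebb0, d5abe79}.
Reachable from 5c02b81: {16aebb0, 1fa8f97, 5c02b81, c1c1b1f, d5abe79}.
Only in d5abe79's history (ahead): {} — 0.
Only in 5c02b81's history (behind): {1fa8f97, 5c02b81, c1c1b1f} — 3.

0 ahead, 3 behind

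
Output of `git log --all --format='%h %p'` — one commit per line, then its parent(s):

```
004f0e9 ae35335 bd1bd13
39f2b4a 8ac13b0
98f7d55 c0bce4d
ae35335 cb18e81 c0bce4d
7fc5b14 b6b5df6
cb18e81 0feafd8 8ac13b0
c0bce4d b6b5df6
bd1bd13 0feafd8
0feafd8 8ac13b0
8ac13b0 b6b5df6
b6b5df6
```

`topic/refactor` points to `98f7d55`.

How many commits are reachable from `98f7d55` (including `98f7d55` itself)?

3

Walking parent pointers from 98f7d55: reachable set = {98f7d55, b6b5df6, c0bce4d}.
That is 3 commits.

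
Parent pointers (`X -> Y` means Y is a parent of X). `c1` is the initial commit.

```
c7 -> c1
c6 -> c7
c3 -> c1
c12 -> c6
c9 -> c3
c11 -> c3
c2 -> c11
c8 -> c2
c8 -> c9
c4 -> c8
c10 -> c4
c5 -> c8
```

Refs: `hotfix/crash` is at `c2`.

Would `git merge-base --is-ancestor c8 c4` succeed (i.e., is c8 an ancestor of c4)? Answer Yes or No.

Ancestors of c4 (commits reachable by following parents): {c1, c11, c2, c3, c4, c8, c9}.
c8 is in that set, so it is an ancestor of c4.

Yes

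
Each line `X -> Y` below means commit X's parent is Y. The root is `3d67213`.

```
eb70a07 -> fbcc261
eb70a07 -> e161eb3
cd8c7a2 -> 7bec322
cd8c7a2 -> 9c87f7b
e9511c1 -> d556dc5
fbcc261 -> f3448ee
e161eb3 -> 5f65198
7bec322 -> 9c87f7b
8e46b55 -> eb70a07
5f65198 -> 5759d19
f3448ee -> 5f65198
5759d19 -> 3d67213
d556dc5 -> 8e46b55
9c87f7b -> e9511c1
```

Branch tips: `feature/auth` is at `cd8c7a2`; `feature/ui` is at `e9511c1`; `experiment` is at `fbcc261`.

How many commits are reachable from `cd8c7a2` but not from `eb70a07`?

6

Reachable from cd8c7a2: {3d67213, 5759d19, 5f65198, 7bec322, 8e46b55, 9c87f7b, cd8c7a2, d556dc5, e161eb3, e9511c1, eb70a07, f3448ee, fbcc261}.
Reachable from eb70a07: {3d67213, 5759d19, 5f65198, e161eb3, eb70a07, f3448ee, fbcc261}.
In cd8c7a2's history but not eb70a07's: {7bec322, 8e46b55, 9c87f7b, cd8c7a2, d556dc5, e9511c1} — 6 commits.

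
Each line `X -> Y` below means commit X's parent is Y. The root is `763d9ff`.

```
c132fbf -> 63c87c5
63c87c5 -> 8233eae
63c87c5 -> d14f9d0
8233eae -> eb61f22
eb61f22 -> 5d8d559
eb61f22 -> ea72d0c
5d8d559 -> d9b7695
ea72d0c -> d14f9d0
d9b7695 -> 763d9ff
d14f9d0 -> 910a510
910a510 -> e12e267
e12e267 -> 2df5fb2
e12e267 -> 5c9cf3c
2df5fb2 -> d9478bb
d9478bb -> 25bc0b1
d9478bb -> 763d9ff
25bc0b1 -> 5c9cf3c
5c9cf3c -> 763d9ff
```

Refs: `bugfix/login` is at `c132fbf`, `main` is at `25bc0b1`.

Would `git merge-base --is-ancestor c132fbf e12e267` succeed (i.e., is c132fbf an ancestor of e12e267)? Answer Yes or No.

No

Ancestors of e12e267: {25bc0b1, 2df5fb2, 5c9cf3c, 763d9ff, d9478bb, e12e267}.
c132fbf is not in that set, so it is not an ancestor of e12e267.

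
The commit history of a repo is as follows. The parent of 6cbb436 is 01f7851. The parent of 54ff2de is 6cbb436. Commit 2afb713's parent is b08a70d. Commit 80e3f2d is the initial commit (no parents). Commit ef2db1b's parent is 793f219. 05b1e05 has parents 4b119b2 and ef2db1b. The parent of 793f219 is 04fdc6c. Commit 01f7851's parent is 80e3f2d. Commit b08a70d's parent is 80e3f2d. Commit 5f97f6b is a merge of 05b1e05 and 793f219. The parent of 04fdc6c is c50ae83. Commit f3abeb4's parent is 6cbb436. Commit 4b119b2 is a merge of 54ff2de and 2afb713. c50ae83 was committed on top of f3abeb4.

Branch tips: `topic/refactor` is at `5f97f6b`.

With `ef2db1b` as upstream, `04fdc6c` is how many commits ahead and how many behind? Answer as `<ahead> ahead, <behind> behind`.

Reachable from 04fdc6c: {01f7851, 04fdc6c, 6cbb436, 80e3f2d, c50ae83, f3abeb4}.
Reachable from ef2db1b: {01f7851, 04fdc6c, 6cbb436, 793f219, 80e3f2d, c50ae83, ef2db1b, f3abeb4}.
Only in 04fdc6c's history (ahead): {} — 0.
Only in ef2db1b's history (behind): {793f219, ef2db1b} — 2.

0 ahead, 2 behind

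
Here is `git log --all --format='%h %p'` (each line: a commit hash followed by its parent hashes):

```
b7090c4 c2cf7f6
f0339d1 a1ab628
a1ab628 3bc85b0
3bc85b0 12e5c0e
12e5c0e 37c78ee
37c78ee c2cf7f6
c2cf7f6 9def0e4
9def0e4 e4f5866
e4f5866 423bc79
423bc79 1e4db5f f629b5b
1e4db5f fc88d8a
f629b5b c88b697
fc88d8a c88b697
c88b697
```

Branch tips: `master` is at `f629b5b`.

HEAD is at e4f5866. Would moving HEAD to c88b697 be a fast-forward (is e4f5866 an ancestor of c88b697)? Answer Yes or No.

A fast-forward from e4f5866 to c88b697 is possible iff e4f5866 is an ancestor of c88b697.
Ancestors of c88b697: {c88b697}.
e4f5866 is not among them, so fast-forward is not possible.

No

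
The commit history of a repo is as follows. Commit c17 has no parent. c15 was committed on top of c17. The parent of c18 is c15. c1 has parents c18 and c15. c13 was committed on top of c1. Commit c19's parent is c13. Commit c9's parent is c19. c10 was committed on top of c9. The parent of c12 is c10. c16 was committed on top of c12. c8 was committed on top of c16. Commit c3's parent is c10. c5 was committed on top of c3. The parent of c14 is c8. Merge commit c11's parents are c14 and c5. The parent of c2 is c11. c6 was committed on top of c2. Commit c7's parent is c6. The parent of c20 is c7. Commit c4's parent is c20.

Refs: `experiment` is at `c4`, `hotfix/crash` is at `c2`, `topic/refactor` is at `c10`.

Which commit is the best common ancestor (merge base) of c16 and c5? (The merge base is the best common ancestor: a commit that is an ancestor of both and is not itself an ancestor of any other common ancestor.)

c10

Ancestors of c16: {c1, c10, c12, c13, c15, c16, c17, c18, c19, c9}.
Ancestors of c5: {c1, c10, c13, c15, c17, c18, c19, c3, c5, c9}.
Common ancestors: {c1, c10, c13, c15, c17, c18, c19, c9}.
Among these, c10 is not an ancestor of any other common ancestor — it is the merge base.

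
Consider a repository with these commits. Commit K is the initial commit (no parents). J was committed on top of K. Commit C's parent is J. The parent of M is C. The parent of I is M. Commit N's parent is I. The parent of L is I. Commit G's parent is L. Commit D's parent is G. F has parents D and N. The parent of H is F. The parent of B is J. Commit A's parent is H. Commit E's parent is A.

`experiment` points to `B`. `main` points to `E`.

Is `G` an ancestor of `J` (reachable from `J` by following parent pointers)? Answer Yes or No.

Ancestors of J: {J, K}.
G is not in that set, so it is not an ancestor of J.

No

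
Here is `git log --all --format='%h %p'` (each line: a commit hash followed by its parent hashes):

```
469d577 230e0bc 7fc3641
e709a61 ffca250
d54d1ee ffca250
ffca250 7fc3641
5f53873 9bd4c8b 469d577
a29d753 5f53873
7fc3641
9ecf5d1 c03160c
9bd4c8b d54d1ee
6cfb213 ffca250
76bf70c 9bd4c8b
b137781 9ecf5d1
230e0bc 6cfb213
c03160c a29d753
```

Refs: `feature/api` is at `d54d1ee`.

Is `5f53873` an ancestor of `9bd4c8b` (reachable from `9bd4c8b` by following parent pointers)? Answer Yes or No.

Ancestors of 9bd4c8b: {7fc3641, 9bd4c8b, d54d1ee, ffca250}.
5f53873 is not in that set, so it is not an ancestor of 9bd4c8b.

No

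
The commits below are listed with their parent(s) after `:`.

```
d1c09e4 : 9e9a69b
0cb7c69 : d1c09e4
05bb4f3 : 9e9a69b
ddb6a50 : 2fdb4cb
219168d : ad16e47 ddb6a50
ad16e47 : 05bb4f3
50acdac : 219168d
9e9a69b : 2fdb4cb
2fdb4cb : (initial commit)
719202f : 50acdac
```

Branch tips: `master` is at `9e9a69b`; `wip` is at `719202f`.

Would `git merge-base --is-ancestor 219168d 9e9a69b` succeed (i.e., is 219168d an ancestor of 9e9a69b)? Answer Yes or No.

Ancestors of 9e9a69b: {2fdb4cb, 9e9a69b}.
219168d is not in that set, so it is not an ancestor of 9e9a69b.

No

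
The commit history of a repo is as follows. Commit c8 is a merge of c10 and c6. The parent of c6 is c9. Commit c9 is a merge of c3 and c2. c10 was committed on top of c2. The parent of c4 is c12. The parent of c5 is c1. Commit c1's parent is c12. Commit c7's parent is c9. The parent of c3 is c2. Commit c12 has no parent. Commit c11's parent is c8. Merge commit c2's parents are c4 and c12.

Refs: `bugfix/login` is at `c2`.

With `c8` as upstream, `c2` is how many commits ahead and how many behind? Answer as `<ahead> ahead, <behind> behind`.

0 ahead, 5 behind

Reachable from c2: {c12, c2, c4}.
Reachable from c8: {c10, c12, c2, c3, c4, c6, c8, c9}.
Only in c2's history (ahead): {} — 0.
Only in c8's history (behind): {c10, c3, c6, c8, c9} — 5.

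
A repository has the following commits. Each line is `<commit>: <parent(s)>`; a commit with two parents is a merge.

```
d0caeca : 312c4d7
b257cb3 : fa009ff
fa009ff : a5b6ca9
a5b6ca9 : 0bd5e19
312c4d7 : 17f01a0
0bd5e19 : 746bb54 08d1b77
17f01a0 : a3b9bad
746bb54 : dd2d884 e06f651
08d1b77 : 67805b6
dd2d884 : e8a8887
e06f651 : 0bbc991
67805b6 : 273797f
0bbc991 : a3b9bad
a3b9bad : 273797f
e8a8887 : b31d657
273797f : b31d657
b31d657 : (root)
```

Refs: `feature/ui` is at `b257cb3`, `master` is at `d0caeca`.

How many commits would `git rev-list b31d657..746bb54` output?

7

Reachable from 746bb54: {0bbc991, 273797f, 746bb54, a3b9bad, b31d657, dd2d884, e06f651, e8a8887}.
Reachable from b31d657: {b31d657}.
In 746bb54's history but not b31d657's: {0bbc991, 273797f, 746bb54, a3b9bad, dd2d884, e06f651, e8a8887} — 7 commits.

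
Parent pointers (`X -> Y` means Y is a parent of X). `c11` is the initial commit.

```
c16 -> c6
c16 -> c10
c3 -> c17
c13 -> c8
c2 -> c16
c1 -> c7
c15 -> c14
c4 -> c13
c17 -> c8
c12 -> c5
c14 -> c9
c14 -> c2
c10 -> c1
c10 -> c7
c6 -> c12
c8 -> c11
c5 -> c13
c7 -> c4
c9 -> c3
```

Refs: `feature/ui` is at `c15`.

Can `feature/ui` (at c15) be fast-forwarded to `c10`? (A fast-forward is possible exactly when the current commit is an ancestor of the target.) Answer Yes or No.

A fast-forward from c15 to c10 is possible iff c15 is an ancestor of c10.
Ancestors of c10: {c1, c10, c11, c13, c4, c7, c8}.
c15 is not among them, so fast-forward is not possible.

No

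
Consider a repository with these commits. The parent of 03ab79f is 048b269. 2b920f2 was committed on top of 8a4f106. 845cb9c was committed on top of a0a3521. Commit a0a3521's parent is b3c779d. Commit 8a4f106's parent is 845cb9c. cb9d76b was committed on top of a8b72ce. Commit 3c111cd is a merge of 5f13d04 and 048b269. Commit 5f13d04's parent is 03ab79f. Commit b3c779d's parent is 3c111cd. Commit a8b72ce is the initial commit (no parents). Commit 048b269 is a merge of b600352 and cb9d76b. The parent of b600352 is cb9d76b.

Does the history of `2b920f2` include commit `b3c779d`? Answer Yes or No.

Ancestors of 2b920f2 (commits reachable by following parents): {03ab79f, 048b269, 2b920f2, 3c111cd, 5f13d04, 845cb9c, 8a4f106, a0a3521, a8b72ce, b3c779d, b600352, cb9d76b}.
b3c779d is in that set, so it is an ancestor of 2b920f2.

Yes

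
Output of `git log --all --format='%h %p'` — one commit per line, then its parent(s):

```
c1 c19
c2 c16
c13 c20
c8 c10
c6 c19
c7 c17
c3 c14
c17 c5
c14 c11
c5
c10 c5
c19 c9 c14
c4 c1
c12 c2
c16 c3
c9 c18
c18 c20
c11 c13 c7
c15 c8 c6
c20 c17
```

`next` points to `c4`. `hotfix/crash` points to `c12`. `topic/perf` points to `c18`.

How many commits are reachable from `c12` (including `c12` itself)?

11

Walking parent pointers from c12: reachable set = {c11, c12, c13, c14, c16, c17, c2, c20, c3, c5, c7}.
That is 11 commits.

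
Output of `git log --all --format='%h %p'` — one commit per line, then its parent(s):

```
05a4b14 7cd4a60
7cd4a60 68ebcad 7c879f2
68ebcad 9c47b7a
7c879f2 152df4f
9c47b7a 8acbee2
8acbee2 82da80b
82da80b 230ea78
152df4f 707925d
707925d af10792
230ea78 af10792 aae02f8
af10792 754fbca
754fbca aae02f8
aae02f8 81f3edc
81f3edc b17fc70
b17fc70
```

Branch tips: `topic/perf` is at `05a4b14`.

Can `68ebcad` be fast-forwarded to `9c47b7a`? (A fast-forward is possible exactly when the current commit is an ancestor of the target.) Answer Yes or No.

No

A fast-forward from 68ebcad to 9c47b7a is possible iff 68ebcad is an ancestor of 9c47b7a.
Ancestors of 9c47b7a: {230ea78, 754fbca, 81f3edc, 82da80b, 8acbee2, 9c47b7a, aae02f8, af10792, b17fc70}.
68ebcad is not among them, so fast-forward is not possible.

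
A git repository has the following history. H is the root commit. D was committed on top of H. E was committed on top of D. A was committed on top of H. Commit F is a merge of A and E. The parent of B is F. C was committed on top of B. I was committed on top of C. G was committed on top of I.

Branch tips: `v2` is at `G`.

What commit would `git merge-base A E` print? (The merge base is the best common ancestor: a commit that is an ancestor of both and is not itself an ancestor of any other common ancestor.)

H

Ancestors of A: {A, H}.
Ancestors of E: {D, E, H}.
Common ancestors: {H}.
The only common ancestor is H, so it is the merge base.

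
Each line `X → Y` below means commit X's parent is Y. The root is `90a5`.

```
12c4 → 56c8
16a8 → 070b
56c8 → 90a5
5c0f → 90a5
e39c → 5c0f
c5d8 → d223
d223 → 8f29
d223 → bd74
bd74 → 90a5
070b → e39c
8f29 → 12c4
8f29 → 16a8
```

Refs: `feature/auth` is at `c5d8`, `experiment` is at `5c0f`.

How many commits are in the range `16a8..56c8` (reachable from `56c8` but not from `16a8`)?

Reachable from 56c8: {56c8, 90a5}.
Reachable from 16a8: {070b, 16a8, 5c0f, 90a5, e39c}.
In 56c8's history but not 16a8's: {56c8} — 1 commit.

1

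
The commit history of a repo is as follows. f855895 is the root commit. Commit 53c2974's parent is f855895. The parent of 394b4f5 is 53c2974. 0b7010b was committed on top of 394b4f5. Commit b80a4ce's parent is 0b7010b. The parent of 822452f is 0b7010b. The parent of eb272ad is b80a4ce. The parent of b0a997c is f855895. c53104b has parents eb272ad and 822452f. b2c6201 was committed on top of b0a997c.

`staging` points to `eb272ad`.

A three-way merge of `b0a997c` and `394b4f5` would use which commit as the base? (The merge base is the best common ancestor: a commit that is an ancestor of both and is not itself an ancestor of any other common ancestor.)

Ancestors of b0a997c: {b0a997c, f855895}.
Ancestors of 394b4f5: {394b4f5, 53c2974, f855895}.
Common ancestors: {f855895}.
The only common ancestor is f855895, so it is the merge base.

f855895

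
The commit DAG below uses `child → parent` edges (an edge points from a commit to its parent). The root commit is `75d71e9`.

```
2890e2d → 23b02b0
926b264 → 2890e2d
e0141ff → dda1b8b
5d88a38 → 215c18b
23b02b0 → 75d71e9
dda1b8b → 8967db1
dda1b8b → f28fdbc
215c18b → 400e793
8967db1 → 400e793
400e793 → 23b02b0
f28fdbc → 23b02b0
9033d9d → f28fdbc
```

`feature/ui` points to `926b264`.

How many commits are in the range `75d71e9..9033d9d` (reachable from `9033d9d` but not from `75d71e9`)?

Reachable from 9033d9d: {23b02b0, 75d71e9, 9033d9d, f28fdbc}.
Reachable from 75d71e9: {75d71e9}.
In 9033d9d's history but not 75d71e9's: {23b02b0, 9033d9d, f28fdbc} — 3 commits.

3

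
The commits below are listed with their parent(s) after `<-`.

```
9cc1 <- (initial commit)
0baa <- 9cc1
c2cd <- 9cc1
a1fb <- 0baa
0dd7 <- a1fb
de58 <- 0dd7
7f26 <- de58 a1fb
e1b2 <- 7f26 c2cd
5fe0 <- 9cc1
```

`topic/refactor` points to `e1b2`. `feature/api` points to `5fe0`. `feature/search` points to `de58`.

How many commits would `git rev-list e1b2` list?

8

Walking parent pointers from e1b2: reachable set = {0baa, 0dd7, 7f26, 9cc1, a1fb, c2cd, de58, e1b2}.
That is 8 commits.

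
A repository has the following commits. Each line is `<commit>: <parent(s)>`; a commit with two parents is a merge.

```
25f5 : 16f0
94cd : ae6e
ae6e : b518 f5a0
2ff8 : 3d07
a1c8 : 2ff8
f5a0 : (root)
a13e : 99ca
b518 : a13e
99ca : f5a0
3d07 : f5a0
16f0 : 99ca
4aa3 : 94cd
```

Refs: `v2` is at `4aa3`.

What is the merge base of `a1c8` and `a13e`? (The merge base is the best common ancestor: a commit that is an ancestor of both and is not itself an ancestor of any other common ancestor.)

f5a0

Ancestors of a1c8: {2ff8, 3d07, a1c8, f5a0}.
Ancestors of a13e: {99ca, a13e, f5a0}.
Common ancestors: {f5a0}.
The only common ancestor is f5a0, so it is the merge base.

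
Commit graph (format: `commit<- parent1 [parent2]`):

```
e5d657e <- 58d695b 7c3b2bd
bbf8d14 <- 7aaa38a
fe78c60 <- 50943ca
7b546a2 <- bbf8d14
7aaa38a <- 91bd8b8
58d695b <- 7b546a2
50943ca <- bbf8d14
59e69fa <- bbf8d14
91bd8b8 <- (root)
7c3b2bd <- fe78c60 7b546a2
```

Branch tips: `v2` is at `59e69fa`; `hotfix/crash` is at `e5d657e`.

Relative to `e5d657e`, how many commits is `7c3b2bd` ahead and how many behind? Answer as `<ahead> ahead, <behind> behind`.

0 ahead, 2 behind

Reachable from 7c3b2bd: {50943ca, 7aaa38a, 7b546a2, 7c3b2bd, 91bd8b8, bbf8d14, fe78c60}.
Reachable from e5d657e: {50943ca, 58d695b, 7aaa38a, 7b546a2, 7c3b2bd, 91bd8b8, bbf8d14, e5d657e, fe78c60}.
Only in 7c3b2bd's history (ahead): {} — 0.
Only in e5d657e's history (behind): {58d695b, e5d657e} — 2.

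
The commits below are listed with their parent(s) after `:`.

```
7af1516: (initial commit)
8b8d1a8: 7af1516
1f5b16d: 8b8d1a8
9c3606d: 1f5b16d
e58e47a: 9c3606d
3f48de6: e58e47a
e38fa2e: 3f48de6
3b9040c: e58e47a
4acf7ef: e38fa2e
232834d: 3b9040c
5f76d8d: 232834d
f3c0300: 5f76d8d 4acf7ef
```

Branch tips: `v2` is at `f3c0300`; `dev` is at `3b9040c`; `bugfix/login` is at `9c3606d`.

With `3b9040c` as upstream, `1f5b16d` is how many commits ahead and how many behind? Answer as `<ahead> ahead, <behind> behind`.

Reachable from 1f5b16d: {1f5b16d, 7af1516, 8b8d1a8}.
Reachable from 3b9040c: {1f5b16d, 3b9040c, 7af1516, 8b8d1a8, 9c3606d, e58e47a}.
Only in 1f5b16d's history (ahead): {} — 0.
Only in 3b9040c's history (behind): {3b9040c, 9c3606d, e58e47a} — 3.

0 ahead, 3 behind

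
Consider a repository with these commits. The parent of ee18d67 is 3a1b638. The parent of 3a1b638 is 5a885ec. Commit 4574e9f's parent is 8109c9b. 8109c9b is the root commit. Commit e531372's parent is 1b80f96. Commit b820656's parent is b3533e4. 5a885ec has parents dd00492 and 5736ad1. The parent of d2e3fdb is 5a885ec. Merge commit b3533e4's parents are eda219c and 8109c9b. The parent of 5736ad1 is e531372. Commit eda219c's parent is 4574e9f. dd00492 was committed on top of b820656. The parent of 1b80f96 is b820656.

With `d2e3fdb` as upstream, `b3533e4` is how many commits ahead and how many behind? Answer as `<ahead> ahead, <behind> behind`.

0 ahead, 7 behind

Reachable from b3533e4: {4574e9f, 8109c9b, b3533e4, eda219c}.
Reachable from d2e3fdb: {1b80f96, 4574e9f, 5736ad1, 5a885ec, 8109c9b, b3533e4, b820656, d2e3fdb, dd00492, e531372, eda219c}.
Only in b3533e4's history (ahead): {} — 0.
Only in d2e3fdb's history (behind): {1b80f96, 5736ad1, 5a885ec, b820656, d2e3fdb, dd00492, e531372} — 7.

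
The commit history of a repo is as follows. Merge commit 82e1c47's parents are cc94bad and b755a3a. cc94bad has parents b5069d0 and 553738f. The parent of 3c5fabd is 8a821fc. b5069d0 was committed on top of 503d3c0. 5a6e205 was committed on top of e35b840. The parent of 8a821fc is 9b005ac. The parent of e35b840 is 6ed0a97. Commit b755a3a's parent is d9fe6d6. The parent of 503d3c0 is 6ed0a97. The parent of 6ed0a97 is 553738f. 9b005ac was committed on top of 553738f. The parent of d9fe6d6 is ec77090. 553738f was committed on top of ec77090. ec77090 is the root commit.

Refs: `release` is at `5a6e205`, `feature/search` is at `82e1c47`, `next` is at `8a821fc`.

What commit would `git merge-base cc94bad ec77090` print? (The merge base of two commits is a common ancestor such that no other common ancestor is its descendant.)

ec77090

Ancestors of cc94bad: {503d3c0, 553738f, 6ed0a97, b5069d0, cc94bad, ec77090}.
Ancestors of ec77090: {ec77090}.
Common ancestors: {ec77090}.
The only common ancestor is ec77090, so it is the merge base.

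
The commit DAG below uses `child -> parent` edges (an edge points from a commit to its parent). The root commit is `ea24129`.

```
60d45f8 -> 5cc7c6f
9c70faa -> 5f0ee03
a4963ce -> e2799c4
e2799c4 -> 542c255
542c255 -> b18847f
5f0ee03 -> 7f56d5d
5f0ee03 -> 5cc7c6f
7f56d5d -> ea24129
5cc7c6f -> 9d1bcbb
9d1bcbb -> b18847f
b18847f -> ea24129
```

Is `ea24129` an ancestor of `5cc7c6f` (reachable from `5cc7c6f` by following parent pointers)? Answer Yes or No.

Ancestors of 5cc7c6f (commits reachable by following parents): {5cc7c6f, 9d1bcbb, b18847f, ea24129}.
ea24129 is in that set, so it is an ancestor of 5cc7c6f.

Yes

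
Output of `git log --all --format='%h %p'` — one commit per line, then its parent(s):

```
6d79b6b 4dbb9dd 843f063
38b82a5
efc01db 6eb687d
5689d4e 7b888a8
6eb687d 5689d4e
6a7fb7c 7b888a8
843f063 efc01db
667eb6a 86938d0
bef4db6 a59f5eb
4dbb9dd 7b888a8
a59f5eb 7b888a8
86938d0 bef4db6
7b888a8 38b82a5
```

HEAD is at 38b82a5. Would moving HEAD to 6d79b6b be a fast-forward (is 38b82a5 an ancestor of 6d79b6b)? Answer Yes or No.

A fast-forward from 38b82a5 to 6d79b6b is possible iff 38b82a5 is an ancestor of 6d79b6b.
Ancestors of 6d79b6b: {38b82a5, 4dbb9dd, 5689d4e, 6d79b6b, 6eb687d, 7b888a8, 843f063, efc01db}.
38b82a5 is among them, so fast-forward is possible.

Yes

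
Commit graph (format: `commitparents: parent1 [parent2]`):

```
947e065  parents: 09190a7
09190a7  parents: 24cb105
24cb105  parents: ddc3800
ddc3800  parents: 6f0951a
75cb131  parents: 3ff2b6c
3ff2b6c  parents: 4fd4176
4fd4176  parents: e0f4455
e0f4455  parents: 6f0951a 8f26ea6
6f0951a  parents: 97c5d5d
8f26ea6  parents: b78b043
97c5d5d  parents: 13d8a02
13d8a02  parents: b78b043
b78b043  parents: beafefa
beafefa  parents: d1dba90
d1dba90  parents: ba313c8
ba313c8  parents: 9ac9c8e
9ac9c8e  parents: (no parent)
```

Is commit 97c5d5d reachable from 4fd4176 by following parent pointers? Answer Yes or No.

Yes

Ancestors of 4fd4176 (commits reachable by following parents): {13d8a02, 4fd4176, 6f0951a, 8f26ea6, 97c5d5d, 9ac9c8e, b78b043, ba313c8, beafefa, d1dba90, e0f4455}.
97c5d5d is in that set, so it is an ancestor of 4fd4176.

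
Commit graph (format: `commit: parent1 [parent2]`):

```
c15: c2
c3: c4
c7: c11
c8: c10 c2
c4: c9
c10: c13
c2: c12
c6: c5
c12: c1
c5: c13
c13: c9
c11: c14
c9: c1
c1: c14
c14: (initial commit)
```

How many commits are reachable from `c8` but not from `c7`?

7

Reachable from c8: {c1, c10, c12, c13, c14, c2, c8, c9}.
Reachable from c7: {c11, c14, c7}.
In c8's history but not c7's: {c1, c10, c12, c13, c2, c8, c9} — 7 commits.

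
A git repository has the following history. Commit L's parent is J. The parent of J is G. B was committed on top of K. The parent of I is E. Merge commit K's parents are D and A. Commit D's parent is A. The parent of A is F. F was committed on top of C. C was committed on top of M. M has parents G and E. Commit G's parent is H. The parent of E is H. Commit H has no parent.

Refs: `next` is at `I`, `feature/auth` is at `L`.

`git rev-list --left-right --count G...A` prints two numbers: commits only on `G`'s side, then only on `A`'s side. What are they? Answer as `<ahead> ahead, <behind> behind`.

Reachable from G: {G, H}.
Reachable from A: {A, C, E, F, G, H, M}.
Only in G's history (ahead): {} — 0.
Only in A's history (behind): {A, C, E, F, M} — 5.

0 ahead, 5 behind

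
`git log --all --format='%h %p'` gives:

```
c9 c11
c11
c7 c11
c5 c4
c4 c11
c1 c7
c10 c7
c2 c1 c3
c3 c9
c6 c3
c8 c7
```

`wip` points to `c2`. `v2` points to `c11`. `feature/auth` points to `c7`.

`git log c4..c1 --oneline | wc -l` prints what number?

2

Reachable from c1: {c1, c11, c7}.
Reachable from c4: {c11, c4}.
In c1's history but not c4's: {c1, c7} — 2 commits.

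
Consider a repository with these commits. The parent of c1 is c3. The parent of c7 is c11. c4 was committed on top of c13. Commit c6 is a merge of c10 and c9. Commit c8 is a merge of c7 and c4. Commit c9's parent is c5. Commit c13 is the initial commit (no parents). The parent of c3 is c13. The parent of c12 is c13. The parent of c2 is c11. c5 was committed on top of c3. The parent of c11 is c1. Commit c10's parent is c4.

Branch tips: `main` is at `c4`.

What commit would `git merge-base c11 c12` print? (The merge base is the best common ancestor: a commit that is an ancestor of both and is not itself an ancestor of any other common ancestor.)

Ancestors of c11: {c1, c11, c13, c3}.
Ancestors of c12: {c12, c13}.
Common ancestors: {c13}.
The only common ancestor is c13, so it is the merge base.

c13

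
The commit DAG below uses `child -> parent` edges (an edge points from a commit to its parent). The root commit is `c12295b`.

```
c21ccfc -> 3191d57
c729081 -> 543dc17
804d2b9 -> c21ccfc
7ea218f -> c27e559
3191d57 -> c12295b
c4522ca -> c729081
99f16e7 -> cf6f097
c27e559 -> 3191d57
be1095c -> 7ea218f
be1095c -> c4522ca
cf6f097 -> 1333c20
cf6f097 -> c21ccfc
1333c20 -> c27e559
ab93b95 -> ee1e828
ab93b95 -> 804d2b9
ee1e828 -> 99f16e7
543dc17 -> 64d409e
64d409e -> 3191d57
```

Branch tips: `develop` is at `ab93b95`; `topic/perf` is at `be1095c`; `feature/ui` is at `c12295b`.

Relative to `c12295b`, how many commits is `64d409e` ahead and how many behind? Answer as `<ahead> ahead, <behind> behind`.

2 ahead, 0 behind

Reachable from 64d409e: {3191d57, 64d409e, c12295b}.
Reachable from c12295b: {c12295b}.
Only in 64d409e's history (ahead): {3191d57, 64d409e} — 2.
Only in c12295b's history (behind): {} — 0.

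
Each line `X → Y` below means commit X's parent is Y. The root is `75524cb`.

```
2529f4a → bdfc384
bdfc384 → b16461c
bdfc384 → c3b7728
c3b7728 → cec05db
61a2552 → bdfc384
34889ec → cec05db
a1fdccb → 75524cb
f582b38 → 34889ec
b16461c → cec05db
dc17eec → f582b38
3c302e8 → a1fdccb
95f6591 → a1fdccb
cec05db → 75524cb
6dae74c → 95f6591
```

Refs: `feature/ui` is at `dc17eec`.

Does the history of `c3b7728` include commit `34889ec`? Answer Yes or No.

Ancestors of c3b7728: {75524cb, c3b7728, cec05db}.
34889ec is not in that set, so it is not an ancestor of c3b7728.

No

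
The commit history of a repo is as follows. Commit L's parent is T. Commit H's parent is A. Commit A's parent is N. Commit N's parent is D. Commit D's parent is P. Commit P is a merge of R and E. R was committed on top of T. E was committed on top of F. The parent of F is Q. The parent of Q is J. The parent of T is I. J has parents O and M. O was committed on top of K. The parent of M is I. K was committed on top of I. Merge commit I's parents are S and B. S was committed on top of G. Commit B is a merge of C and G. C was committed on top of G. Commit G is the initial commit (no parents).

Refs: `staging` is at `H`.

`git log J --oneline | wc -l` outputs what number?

Walking parent pointers from J: reachable set = {B, C, G, I, J, K, M, O, S}.
That is 9 commits.

9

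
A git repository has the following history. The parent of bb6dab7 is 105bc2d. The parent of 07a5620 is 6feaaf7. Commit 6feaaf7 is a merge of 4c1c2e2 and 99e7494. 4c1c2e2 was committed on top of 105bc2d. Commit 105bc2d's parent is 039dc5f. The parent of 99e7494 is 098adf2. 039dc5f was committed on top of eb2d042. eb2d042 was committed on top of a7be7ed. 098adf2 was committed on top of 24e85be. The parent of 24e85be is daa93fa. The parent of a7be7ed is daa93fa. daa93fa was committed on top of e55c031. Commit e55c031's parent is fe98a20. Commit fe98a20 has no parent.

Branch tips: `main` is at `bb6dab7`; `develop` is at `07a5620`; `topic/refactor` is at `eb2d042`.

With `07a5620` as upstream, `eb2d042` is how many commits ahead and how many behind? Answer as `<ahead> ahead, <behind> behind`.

0 ahead, 8 behind

Reachable from eb2d042: {a7be7ed, daa93fa, e55c031, eb2d042, fe98a20}.
Reachable from 07a5620: {039dc5f, 07a5620, 098adf2, 105bc2d, 24e85be, 4c1c2e2, 6feaaf7, 99e7494, a7be7ed, daa93fa, e55c031, eb2d042, fe98a20}.
Only in eb2d042's history (ahead): {} — 0.
Only in 07a5620's history (behind): {039dc5f, 07a5620, 098adf2, 105bc2d, 24e85be, 4c1c2e2, 6feaaf7, 99e7494} — 8.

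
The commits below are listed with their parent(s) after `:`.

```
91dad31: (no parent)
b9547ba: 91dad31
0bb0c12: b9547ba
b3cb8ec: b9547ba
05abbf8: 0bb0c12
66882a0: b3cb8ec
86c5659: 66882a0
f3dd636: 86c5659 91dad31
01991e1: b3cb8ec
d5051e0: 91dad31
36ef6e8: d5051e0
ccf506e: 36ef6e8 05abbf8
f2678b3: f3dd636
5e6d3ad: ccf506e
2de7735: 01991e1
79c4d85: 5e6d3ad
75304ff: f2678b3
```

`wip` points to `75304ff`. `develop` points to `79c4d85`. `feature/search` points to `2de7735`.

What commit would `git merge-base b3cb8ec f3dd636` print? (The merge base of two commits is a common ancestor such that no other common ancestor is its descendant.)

b3cb8ec

Ancestors of b3cb8ec: {91dad31, b3cb8ec, b9547ba}.
Ancestors of f3dd636: {66882a0, 86c5659, 91dad31, b3cb8ec, b9547ba, f3dd636}.
Common ancestors: {91dad31, b3cb8ec, b9547ba}.
Among these, b3cb8ec is not an ancestor of any other common ancestor — it is the merge base.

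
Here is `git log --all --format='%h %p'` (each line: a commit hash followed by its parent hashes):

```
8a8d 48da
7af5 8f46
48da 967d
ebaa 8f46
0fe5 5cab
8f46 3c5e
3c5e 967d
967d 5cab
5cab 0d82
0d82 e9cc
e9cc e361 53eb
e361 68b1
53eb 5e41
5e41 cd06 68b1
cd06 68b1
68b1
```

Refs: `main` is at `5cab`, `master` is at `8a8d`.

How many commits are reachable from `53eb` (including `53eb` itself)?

Walking parent pointers from 53eb: reachable set = {53eb, 5e41, 68b1, cd06}.
That is 4 commits.

4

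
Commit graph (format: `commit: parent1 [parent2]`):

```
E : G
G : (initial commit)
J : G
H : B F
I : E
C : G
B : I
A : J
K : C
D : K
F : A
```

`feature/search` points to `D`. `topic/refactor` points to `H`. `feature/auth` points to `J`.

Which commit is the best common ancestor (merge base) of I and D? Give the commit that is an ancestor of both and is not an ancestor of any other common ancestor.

G

Ancestors of I: {E, G, I}.
Ancestors of D: {C, D, G, K}.
Common ancestors: {G}.
The only common ancestor is G, so it is the merge base.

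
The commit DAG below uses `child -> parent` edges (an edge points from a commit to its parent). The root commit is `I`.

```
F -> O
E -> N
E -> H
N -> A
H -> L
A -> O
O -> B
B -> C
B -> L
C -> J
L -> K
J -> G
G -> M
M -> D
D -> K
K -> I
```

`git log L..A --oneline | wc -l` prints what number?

Reachable from A: {A, B, C, D, G, I, J, K, L, M, O}.
Reachable from L: {I, K, L}.
In A's history but not L's: {A, B, C, D, G, J, M, O} — 8 commits.

8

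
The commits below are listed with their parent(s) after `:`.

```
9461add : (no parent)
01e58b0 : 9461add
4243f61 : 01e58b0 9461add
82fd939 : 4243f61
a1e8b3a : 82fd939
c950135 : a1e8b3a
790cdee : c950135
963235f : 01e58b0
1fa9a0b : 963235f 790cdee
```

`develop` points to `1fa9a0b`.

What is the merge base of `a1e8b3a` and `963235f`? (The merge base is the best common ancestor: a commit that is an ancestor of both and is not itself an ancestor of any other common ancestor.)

Ancestors of a1e8b3a: {01e58b0, 4243f61, 82fd939, 9461add, a1e8b3a}.
Ancestors of 963235f: {01e58b0, 9461add, 963235f}.
Common ancestors: {01e58b0, 9461add}.
Among these, 01e58b0 is not an ancestor of any other common ancestor — it is the merge base.

01e58b0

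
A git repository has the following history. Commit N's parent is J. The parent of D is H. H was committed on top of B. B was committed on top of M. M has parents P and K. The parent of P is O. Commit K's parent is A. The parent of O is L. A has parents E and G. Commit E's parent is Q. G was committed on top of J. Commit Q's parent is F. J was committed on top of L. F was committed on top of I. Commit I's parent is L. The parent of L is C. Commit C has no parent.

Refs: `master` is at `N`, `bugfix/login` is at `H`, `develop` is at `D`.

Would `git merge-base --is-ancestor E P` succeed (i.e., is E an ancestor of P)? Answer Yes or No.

Ancestors of P: {C, L, O, P}.
E is not in that set, so it is not an ancestor of P.

No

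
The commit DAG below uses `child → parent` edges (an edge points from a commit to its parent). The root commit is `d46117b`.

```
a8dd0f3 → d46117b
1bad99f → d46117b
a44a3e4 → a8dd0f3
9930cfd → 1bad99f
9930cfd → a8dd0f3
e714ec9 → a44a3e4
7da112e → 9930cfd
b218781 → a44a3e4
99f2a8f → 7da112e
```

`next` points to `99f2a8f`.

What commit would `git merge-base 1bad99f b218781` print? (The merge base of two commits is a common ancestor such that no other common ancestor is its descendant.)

d46117b

Ancestors of 1bad99f: {1bad99f, d46117b}.
Ancestors of b218781: {a44a3e4, a8dd0f3, b218781, d46117b}.
Common ancestors: {d46117b}.
The only common ancestor is d46117b, so it is the merge base.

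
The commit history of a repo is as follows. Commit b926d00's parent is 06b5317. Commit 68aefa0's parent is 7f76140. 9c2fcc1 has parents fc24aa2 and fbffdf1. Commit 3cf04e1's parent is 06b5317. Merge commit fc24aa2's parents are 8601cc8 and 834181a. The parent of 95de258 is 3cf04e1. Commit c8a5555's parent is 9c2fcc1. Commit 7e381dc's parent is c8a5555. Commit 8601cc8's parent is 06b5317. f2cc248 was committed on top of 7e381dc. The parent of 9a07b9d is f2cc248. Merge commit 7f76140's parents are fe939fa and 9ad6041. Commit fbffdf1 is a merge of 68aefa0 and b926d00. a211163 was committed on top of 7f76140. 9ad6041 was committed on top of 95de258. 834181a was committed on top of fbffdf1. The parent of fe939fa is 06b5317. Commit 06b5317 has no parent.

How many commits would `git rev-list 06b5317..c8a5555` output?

13

Reachable from c8a5555: {06b5317, 3cf04e1, 68aefa0, 7f76140, 834181a, 8601cc8, 95de258, 9ad6041, 9c2fcc1, b926d00, c8a5555, fbffdf1, fc24aa2, fe939fa}.
Reachable from 06b5317: {06b5317}.
In c8a5555's history but not 06b5317's: {3cf04e1, 68aefa0, 7f76140, 834181a, 8601cc8, 95de258, 9ad6041, 9c2fcc1, b926d00, c8a5555, fbffdf1, fc24aa2, fe939fa} — 13 commits.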